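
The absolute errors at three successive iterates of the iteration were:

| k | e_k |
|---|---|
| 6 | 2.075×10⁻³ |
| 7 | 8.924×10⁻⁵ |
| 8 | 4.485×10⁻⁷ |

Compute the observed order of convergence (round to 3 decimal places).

1.682

p ≈ ln(e_8/e_7) / ln(e_7/e_6)
  = ln(4.485×10⁻⁷/8.924×10⁻⁵) / ln(8.924×10⁻⁵/2.075×10⁻³)
  = ln(0.00502577) / ln(0.0430072)
  = -5.293177 / -3.146388 ≈ 1.682303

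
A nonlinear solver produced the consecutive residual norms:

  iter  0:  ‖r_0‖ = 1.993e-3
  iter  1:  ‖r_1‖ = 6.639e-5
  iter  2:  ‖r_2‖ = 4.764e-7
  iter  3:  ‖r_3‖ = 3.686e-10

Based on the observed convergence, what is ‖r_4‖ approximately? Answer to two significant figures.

First estimate the order: p ≈ ln(‖r_3‖/‖r_2‖) / ln(‖r_2‖/‖r_1‖) = ln(3.686e-10/4.764e-7)/ln(4.764e-7/6.639e-5) = ln(0.00077372)/ln(0.00717578) ≈ 1.4511.
Then ‖r_4‖ ≈ ‖r_3‖·(‖r_3‖/‖r_2‖)^p = 3.686e-10·(0.00077372)^1.4511 = 3.686e-10·3.05509e-05 ≈ 1.126e-14.

1.1e-14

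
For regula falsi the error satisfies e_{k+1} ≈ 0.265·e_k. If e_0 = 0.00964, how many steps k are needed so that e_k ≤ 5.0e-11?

15

After k steps, e_k ≈ 0.00964·0.265^k.
Need 0.265^k ≤ 5.0e-11/0.00964 = 5.18672e-09.
k ≥ ln(5.18672e-09)/ln(0.265) = -19.0772/-1.32803 = 14.365.
Smallest integer k = 15.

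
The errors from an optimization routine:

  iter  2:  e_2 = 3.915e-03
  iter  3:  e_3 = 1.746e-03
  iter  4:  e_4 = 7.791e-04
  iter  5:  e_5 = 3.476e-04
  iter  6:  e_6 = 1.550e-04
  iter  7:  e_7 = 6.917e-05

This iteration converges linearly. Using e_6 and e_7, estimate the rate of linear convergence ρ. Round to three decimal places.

0.446

ρ ≈ e_7/e_6 = 6.917e-05/1.550e-04 = 0.44626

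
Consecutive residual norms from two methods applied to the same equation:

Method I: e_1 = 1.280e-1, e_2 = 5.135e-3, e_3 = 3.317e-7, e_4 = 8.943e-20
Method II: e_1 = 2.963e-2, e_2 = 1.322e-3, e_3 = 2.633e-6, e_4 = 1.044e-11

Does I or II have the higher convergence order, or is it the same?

I

Method I: p ≈ ln(8.943e-20/3.317e-7)/ln(3.317e-7/5.135e-3) ≈ 3.00.
Method II: p ≈ ln(1.044e-11/2.633e-6)/ln(2.633e-6/1.322e-3) ≈ 2.00.
Method I has the higher order (≈3.0 vs ≈2.0).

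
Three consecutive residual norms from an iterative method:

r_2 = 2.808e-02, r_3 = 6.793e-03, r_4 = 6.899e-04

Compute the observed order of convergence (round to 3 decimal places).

p ≈ ln(r_4/r_3) / ln(r_3/r_2)
  = ln(6.899e-04/6.793e-03) / ln(6.793e-03/2.808e-02)
  = ln(0.10156) / ln(0.241916)
  = -2.287106 / -1.419165 ≈ 1.611586

1.612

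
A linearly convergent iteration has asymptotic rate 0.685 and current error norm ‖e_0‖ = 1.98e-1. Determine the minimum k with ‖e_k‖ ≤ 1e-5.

After k steps, ‖e_k‖ ≈ 1.98e-1·0.685^k.
Need 0.685^k ≤ 1e-5/1.98e-1 = 5.05051e-05.
k ≥ ln(5.05051e-05)/ln(0.685) = -9.8934/-0.37834 = 26.149.
Smallest integer k = 27.

27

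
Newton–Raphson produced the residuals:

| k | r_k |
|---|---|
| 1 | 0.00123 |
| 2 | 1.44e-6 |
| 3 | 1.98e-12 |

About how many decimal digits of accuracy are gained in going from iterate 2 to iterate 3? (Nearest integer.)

6

Digits gained ≈ log₁₀(r_2/r_3) = log₁₀(1.44e-6/1.98e-12) = log₁₀(727273) ≈ 5.862.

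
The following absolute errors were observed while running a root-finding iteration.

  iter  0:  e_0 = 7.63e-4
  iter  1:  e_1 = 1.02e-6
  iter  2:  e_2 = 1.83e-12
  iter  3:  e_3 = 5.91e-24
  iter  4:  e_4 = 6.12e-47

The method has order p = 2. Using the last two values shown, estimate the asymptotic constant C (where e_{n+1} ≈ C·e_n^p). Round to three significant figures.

1.75

C ≈ e_4 / e_3^2
  = 6.12e-47 / (5.91e-24)^2
  = 6.12e-47 / 3.49281e-47 ≈ 1.7522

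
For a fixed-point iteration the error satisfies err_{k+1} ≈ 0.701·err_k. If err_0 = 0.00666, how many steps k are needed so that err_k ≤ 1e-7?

32

After k steps, err_k ≈ 0.00666·0.701^k.
Need 0.701^k ≤ 1e-7/0.00666 = 1.5015e-05.
k ≥ ln(1.5015e-05)/ln(0.701) = -11.1065/-0.35525 = 31.264.
Smallest integer k = 32.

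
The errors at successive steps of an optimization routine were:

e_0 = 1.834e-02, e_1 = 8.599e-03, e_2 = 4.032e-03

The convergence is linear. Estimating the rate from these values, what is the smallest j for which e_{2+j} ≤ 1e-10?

24

Rate ρ ≈ e_2/e_1 = 4.032e-03/8.599e-03 = 0.4689.
After j more steps, e_{2+j} ≈ 4.032e-03·ρ^j; need ρ^j ≤ 1e-10/4.032e-03 = 2.48016e-08.
j ≥ ln(2.48016e-08)/ln(0.4689) = -17.5124/-0.75737 = 23.123.
So 24 more iterations are needed.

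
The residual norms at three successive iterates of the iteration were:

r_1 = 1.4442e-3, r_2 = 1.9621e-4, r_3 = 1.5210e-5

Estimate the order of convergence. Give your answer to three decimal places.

p ≈ ln(r_3/r_2) / ln(r_2/r_1)
  = ln(1.5210e-5/1.9621e-4) / ln(1.9621e-4/1.4442e-3)
  = ln(0.077519) / ln(0.135861)
  = -2.557232 / -1.996123 ≈ 1.281099

1.281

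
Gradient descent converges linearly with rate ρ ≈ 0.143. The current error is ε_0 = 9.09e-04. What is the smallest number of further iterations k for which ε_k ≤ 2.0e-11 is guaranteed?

After k steps, ε_k ≈ 9.09e-04·0.143^k.
Need 0.143^k ≤ 2.0e-11/9.09e-04 = 2.20022e-08.
k ≥ ln(2.20022e-08)/ln(0.143) = -17.6321/-1.94491 = 9.066.
Smallest integer k = 10.

10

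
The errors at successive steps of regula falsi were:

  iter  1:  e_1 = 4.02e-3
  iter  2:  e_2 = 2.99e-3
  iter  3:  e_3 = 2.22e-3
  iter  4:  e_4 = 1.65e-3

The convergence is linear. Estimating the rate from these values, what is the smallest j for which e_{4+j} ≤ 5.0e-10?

51

Rate ρ ≈ e_4/e_3 = 1.65e-3/2.22e-3 = 0.7432.
After j more steps, e_{4+j} ≈ 1.65e-3·ρ^j; need ρ^j ≤ 5.0e-10/1.65e-3 = 3.0303e-07.
j ≥ ln(3.0303e-07)/ln(0.7432) = -15.0094/-0.29679 = 50.572.
So 51 more iterations are needed.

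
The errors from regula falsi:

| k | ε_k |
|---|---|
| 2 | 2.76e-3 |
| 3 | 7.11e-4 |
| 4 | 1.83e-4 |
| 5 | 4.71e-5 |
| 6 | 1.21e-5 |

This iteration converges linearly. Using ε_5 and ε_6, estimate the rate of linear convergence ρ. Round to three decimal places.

ρ ≈ ε_6/ε_5 = 1.21e-5/4.71e-5 = 0.25690

0.257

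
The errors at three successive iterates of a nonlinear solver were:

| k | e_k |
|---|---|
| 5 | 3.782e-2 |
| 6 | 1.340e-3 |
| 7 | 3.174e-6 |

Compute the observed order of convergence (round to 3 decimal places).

1.810

p ≈ ln(e_7/e_6) / ln(e_6/e_5)
  = ln(3.174e-6/1.340e-3) / ln(1.340e-3/3.782e-2)
  = ln(0.00236866) / ln(0.035431)
  = -6.045431 / -3.340168 ≈ 1.809918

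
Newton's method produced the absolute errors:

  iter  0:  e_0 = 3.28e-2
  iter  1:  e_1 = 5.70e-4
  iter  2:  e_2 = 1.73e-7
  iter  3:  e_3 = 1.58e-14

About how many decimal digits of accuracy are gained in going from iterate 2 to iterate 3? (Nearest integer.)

7

Digits gained ≈ log₁₀(e_2/e_3) = log₁₀(1.73e-7/1.58e-14) = log₁₀(1.09494e+07) ≈ 7.039.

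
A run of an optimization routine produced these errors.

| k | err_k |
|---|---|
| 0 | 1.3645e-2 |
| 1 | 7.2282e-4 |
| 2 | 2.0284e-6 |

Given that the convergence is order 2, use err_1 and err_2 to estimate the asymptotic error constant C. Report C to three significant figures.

3.88

C ≈ err_2 / err_1^2
  = 2.0284e-6 / (7.2282e-4)^2
  = 2.0284e-6 / 5.22469e-07 ≈ 3.8823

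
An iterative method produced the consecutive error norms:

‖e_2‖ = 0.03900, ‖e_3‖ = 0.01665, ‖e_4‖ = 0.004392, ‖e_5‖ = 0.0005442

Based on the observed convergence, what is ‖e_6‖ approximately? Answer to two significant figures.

2.1e-5

First estimate the order: p ≈ ln(‖e_5‖/‖e_4‖) / ln(‖e_4‖/‖e_3‖) = ln(0.0005442/0.004392)/ln(0.004392/0.01665) = ln(0.123907)/ln(0.263784) ≈ 1.5670.
Then ‖e_6‖ ≈ ‖e_5‖·(‖e_5‖/‖e_4‖)^p = 0.0005442·(0.123907)^1.5670 = 0.0005442·0.0379211 ≈ 2.064e-05.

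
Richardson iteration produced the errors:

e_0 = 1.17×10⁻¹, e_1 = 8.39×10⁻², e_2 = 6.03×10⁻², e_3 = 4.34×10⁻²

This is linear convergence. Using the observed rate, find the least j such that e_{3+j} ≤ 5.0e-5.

Rate ρ ≈ e_3/e_2 = 4.34×10⁻²/6.03×10⁻² = 0.7197.
After j more steps, e_{3+j} ≈ 4.34×10⁻²·ρ^j; need ρ^j ≤ 5.0e-5/4.34×10⁻² = 0.00115207.
j ≥ ln(0.00115207)/ln(0.7197) = -6.7662/-0.32892 = 20.571.
So 21 more iterations are needed.

21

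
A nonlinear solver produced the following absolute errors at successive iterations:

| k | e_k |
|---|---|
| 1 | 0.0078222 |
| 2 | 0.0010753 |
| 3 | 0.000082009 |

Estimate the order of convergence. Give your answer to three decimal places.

1.297

p ≈ ln(e_3/e_2) / ln(e_2/e_1)
  = ln(0.000082009/0.0010753) / ln(0.0010753/0.0078222)
  = ln(0.0762662) / ln(0.137468)
  = -2.573525 / -1.984364 ≈ 1.296902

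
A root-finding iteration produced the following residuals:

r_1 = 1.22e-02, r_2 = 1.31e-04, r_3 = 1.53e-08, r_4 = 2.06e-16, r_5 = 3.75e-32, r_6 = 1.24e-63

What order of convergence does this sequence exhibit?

Consecutive ratios: r_6/r_5 = 1.24e-63/3.75e-32 = 3.30667e-32, r_5/r_4 = 3.75e-32/2.06e-16 = 1.82039e-16.
p ≈ ln(3.30667e-32)/ln(1.82039e-16) = -72.4868/-36.2423 ≈ 2.00.
So the convergence is quadratic (order 2).

2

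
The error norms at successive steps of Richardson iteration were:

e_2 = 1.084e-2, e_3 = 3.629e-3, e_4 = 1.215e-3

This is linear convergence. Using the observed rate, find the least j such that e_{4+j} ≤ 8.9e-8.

9

Rate ρ ≈ e_4/e_3 = 1.215e-3/3.629e-3 = 0.3348.
After j more steps, e_{4+j} ≈ 1.215e-3·ρ^j; need ρ^j ≤ 8.9e-8/1.215e-3 = 7.3251e-05.
j ≥ ln(7.3251e-05)/ln(0.3348) = -9.5216/-1.09422 = 8.702.
So 9 more iterations are needed.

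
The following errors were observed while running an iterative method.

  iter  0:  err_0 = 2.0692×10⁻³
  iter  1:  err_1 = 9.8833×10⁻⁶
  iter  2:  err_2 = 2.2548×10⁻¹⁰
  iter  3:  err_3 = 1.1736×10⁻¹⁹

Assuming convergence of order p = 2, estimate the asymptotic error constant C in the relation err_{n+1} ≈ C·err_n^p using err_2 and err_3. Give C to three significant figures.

C ≈ err_3 / err_2^2
  = 1.1736×10⁻¹⁹ / (2.2548×10⁻¹⁰)^2
  = 1.1736×10⁻¹⁹ / 5.08412e-20 ≈ 2.3084

2.31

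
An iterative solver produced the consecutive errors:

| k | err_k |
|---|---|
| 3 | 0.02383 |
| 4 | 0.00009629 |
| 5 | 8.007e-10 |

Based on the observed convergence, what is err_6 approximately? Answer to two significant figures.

1.3e-20

First estimate the order: p ≈ ln(err_5/err_4) / ln(err_4/err_3) = ln(8.007e-10/0.00009629)/ln(0.00009629/0.02383) = ln(8.31551e-06)/ln(0.0040407) ≈ 2.1224.
Then err_6 ≈ err_5·(err_5/err_4)^p = 8.007e-10·(8.31551e-06)^2.1224 = 8.007e-10·1.65186e-11 ≈ 1.323e-20.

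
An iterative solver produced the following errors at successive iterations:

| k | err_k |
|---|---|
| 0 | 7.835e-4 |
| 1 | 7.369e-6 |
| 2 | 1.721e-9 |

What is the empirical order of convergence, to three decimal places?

p ≈ ln(err_2/err_1) / ln(err_1/err_0)
  = ln(1.721e-9/7.369e-6) / ln(7.369e-6/7.835e-4)
  = ln(0.000233546) / ln(0.00940523)
  = -8.362131 / -4.666489 ≈ 1.791953

1.792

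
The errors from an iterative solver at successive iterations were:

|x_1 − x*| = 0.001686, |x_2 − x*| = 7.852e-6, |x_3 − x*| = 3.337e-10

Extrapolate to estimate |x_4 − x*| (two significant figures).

2.1e-18

First estimate the order: p ≈ ln(|x_3 − x*|/|x_2 − x*|) / ln(|x_2 − x*|/|x_1 − x*|) = ln(3.337e-10/7.852e-6)/ln(7.852e-6/0.001686) = ln(4.24987e-05)/ln(0.00465718) ≈ 1.8747.
Then |x_4 − x*| ≈ |x_3 − x*|·(|x_3 − x*|/|x_2 − x*|)^p = 3.337e-10·(4.24987e-05)^1.8747 = 3.337e-10·6.37552e-09 ≈ 2.128e-18.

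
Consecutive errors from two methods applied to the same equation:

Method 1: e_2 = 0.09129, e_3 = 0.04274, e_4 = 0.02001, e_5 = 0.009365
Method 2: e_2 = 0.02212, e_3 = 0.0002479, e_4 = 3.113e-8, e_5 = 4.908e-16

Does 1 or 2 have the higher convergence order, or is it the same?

Method 1: p ≈ ln(0.009365/0.02001)/ln(0.02001/0.04274) ≈ 1.00.
Method 2: p ≈ ln(4.908e-16/3.113e-8)/ln(3.113e-8/0.0002479) ≈ 2.00.
Method 2 has the higher order (≈2.0 vs ≈1.0).

2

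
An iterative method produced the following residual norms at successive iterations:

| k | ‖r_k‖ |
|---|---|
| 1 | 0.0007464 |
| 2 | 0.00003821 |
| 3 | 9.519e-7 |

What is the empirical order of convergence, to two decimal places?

1.24

p ≈ ln(‖r_3‖/‖r_2‖) / ln(‖r_2‖/‖r_1‖)
  = ln(9.519e-7/0.00003821) / ln(0.00003821/0.0007464)
  = ln(0.0249123) / ln(0.0511924)
  = -3.69239 / -2.97216 ≈ 1.24233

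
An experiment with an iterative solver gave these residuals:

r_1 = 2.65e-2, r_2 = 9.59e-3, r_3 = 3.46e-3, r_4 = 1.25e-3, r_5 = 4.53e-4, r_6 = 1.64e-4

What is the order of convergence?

Consecutive ratios: r_6/r_5 = 1.64e-4/4.53e-4 = 0.362031, r_5/r_4 = 4.53e-4/1.25e-3 = 0.3624.
p ≈ ln(0.362031)/ln(0.3624) = -1.0160/-1.0150 ≈ 1.00.
So the convergence is linear (order 1).

1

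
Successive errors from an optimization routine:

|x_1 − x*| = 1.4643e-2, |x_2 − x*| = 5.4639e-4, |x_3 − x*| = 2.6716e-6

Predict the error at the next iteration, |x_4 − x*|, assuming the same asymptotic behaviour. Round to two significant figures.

First estimate the order: p ≈ ln(|x_3 − x*|/|x_2 − x*|) / ln(|x_2 − x*|/|x_1 − x*|) = ln(2.6716e-6/5.4639e-4)/ln(5.4639e-4/1.4643e-2) = ln(0.00488955)/ln(0.0373141) ≈ 1.6180.
Then |x_4 − x*| ≈ |x_3 − x*|·(|x_3 − x*|/|x_2 − x*|)^p = 2.6716e-6·(0.00488955)^1.6180 = 2.6716e-6·0.000182489 ≈ 4.875e-10.

4.9e-10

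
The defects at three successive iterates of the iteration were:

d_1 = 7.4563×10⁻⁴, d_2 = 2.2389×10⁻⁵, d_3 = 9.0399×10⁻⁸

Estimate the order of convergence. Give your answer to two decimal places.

1.57

p ≈ ln(d_3/d_2) / ln(d_2/d_1)
  = ln(9.0399×10⁻⁸/2.2389×10⁻⁵) / ln(2.2389×10⁻⁵/7.4563×10⁻⁴)
  = ln(0.00403765) / ln(0.030027)
  = -5.51209 / -3.50566 ≈ 1.57234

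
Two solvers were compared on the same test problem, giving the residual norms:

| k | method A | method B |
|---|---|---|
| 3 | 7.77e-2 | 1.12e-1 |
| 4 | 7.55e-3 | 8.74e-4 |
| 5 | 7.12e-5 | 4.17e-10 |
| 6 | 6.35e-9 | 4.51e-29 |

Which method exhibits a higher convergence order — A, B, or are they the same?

Method A: p ≈ ln(6.35e-9/7.12e-5)/ln(7.12e-5/7.55e-3) ≈ 2.00.
Method B: p ≈ ln(4.51e-29/4.17e-10)/ln(4.17e-10/8.74e-4) ≈ 3.00.
Method B has the higher order (≈3.0 vs ≈2.0).

B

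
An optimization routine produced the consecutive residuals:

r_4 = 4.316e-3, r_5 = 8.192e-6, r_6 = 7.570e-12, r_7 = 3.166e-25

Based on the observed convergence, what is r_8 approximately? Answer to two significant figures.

6.9e-55

First estimate the order: p ≈ ln(r_7/r_6) / ln(r_6/r_5) = ln(3.166e-25/7.570e-12)/ln(7.570e-12/8.192e-6) = ln(4.1823e-14)/ln(9.24072e-07) ≈ 2.2171.
Then r_8 ≈ r_7·(r_7/r_6)^p = 3.166e-25·(4.1823e-14)^2.2171 = 3.166e-25·2.17941e-30 ≈ 6.9e-55.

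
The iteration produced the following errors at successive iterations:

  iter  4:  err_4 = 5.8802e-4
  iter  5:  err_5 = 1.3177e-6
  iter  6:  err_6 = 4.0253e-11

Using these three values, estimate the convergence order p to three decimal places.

p ≈ ln(err_6/err_5) / ln(err_5/err_4)
  = ln(4.0253e-11/1.3177e-6) / ln(1.3177e-6/5.8802e-4)
  = ln(3.05479e-05) / ln(0.00224091)
  = -10.396215 / -6.100873 ≈ 1.704054

1.704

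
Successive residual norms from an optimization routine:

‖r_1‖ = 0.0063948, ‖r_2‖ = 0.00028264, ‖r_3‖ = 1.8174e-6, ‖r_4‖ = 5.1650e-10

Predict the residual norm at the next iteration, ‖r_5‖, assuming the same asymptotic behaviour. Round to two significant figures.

9.4e-16

First estimate the order: p ≈ ln(‖r_4‖/‖r_3‖) / ln(‖r_3‖/‖r_2‖) = ln(5.1650e-10/1.8174e-6)/ln(1.8174e-6/0.00028264) = ln(0.000284197)/ln(0.00643009) ≈ 1.6180.
Then ‖r_5‖ ≈ ‖r_4‖·(‖r_4‖/‖r_3‖)^p = 5.1650e-10·(0.000284197)^1.6180 = 5.1650e-10·1.82792e-06 ≈ 9.441e-16.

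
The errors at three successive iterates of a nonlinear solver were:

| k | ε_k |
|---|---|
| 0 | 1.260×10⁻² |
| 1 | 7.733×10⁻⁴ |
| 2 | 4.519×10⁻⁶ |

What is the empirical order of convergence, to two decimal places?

1.84

p ≈ ln(ε_2/ε_1) / ln(ε_1/ε_0)
  = ln(4.519×10⁻⁶/7.733×10⁻⁴) / ln(7.733×10⁻⁴/1.260×10⁻²)
  = ln(0.00584379) / ln(0.061373)
  = -5.14238 / -2.79079 ≈ 1.84263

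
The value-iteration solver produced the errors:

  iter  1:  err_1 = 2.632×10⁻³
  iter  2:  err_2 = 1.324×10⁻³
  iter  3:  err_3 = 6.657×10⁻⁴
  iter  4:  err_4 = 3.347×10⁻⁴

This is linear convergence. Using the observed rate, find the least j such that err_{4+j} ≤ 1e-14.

36

Rate ρ ≈ err_4/err_3 = 3.347×10⁻⁴/6.657×10⁻⁴ = 0.5028.
After j more steps, err_{4+j} ≈ 3.347×10⁻⁴·ρ^j; need ρ^j ≤ 1e-14/3.347×10⁻⁴ = 2.98775e-11.
j ≥ ln(2.98775e-11)/ln(0.5028) = -24.2339/-0.68756 = 35.246.
So 36 more iterations are needed.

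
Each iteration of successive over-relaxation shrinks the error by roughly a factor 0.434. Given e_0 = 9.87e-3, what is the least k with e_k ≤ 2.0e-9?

19

After k steps, e_k ≈ 9.87e-3·0.434^k.
Need 0.434^k ≤ 2.0e-9/9.87e-3 = 2.02634e-07.
k ≥ ln(2.02634e-07)/ln(0.434) = -15.4119/-0.83471 = 18.464.
Smallest integer k = 19.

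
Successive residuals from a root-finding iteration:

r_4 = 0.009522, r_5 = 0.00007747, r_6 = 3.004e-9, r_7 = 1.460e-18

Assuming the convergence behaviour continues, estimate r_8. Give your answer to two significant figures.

First estimate the order: p ≈ ln(r_7/r_6) / ln(r_6/r_5) = ln(1.460e-18/3.004e-9)/ln(3.004e-9/0.00007747) = ln(4.86019e-10)/ln(3.87763e-05) ≈ 2.1112.
Then r_8 ≈ r_7·(r_7/r_6)^p = 1.460e-18·(4.86019e-10)^2.1112 = 1.460e-18·2.17602e-20 ≈ 3.177e-38.

3.2e-38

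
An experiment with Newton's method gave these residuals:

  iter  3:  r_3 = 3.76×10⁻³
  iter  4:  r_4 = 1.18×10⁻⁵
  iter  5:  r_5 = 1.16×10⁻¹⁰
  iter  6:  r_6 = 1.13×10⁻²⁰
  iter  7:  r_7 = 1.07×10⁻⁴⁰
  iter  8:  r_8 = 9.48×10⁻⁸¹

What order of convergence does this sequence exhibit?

Consecutive ratios: r_8/r_7 = 9.48×10⁻⁸¹/1.07×10⁻⁴⁰ = 8.85981e-41, r_7/r_6 = 1.07×10⁻⁴⁰/1.13×10⁻²⁰ = 9.46903e-21.
p ≈ ln(8.85981e-41)/ln(9.46903e-21) = -92.2245/-46.1063 ≈ 2.00.
So the convergence is quadratic (order 2).

2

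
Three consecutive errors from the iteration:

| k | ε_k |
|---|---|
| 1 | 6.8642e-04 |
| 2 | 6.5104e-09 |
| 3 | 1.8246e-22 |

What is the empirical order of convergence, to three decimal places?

2.698

p ≈ ln(ε_3/ε_2) / ln(ε_2/ε_1)
  = ln(1.8246e-22/6.5104e-09) / ln(6.5104e-09/6.8642e-04)
  = ln(2.80259e-14) / ln(9.48457e-06)
  = -31.205647 / -11.565844 ≈ 2.698086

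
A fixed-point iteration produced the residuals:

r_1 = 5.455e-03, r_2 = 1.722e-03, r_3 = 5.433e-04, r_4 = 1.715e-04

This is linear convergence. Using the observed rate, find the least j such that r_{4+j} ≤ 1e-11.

15

Rate ρ ≈ r_4/r_3 = 1.715e-04/5.433e-04 = 0.3157.
After j more steps, r_{4+j} ≈ 1.715e-04·ρ^j; need ρ^j ≤ 1e-11/1.715e-04 = 5.8309e-08.
j ≥ ln(5.8309e-08)/ln(0.3157) = -16.6575/-1.15296 = 14.448.
So 15 more iterations are needed.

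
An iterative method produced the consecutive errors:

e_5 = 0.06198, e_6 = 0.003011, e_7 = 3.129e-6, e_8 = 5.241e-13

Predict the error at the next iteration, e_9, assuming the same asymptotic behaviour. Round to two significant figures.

First estimate the order: p ≈ ln(e_8/e_7) / ln(e_7/e_6) = ln(5.241e-13/3.129e-6)/ln(3.129e-6/0.003011) = ln(1.67498e-07)/ln(0.00103919) ≈ 2.2713.
Then e_9 ≈ e_8·(e_8/e_7)^p = 5.241e-13·(1.67498e-07)^2.2713 = 5.241e-13·4.07092e-16 ≈ 2.134e-28.

2.1e-28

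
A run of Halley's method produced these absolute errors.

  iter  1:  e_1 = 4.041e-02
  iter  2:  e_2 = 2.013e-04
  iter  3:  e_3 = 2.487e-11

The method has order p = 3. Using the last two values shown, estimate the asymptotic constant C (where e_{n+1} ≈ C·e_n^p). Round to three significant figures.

3.05

C ≈ e_3 / e_2^3
  = 2.487e-11 / (2.013e-04)^3
  = 2.487e-11 / 8.15702e-12 ≈ 3.0489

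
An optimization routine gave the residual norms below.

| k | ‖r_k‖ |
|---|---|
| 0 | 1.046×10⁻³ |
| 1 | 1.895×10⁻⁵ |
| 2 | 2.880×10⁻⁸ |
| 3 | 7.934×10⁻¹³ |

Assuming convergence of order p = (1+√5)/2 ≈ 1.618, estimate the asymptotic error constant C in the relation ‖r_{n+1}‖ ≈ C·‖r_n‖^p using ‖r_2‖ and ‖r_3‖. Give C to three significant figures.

C ≈ ‖r_3‖ / ‖r_2‖^1.618
  = 7.934×10⁻¹³ / (2.880×10⁻⁸)^1.618
  = 7.934×10⁻¹³ / 6.29937e-13 ≈ 1.2595

1.26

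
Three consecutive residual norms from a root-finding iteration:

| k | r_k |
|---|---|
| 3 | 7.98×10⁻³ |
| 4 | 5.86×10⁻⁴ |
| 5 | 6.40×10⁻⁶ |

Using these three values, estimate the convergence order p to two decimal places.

p ≈ ln(r_5/r_4) / ln(r_4/r_3)
  = ln(6.40×10⁻⁶/5.86×10⁻⁴) / ln(5.86×10⁻⁴/7.98×10⁻³)
  = ln(0.0109215) / ln(0.0734336)
  = -4.51702 / -2.61137 ≈ 1.72975

1.73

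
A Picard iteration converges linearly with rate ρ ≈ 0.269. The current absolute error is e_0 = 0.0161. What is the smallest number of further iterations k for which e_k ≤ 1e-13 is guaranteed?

20

After k steps, e_k ≈ 0.0161·0.269^k.
Need 0.269^k ≤ 1e-13/0.0161 = 6.21118e-12.
k ≥ ln(6.21118e-12)/ln(0.269) = -25.8047/-1.31304 = 19.653.
Smallest integer k = 20.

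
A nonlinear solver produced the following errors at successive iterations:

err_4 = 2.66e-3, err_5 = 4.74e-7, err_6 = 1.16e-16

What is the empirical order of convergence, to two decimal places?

2.56

p ≈ ln(err_6/err_5) / ln(err_5/err_4)
  = ln(1.16e-16/4.74e-7) / ln(4.74e-7/2.66e-3)
  = ln(2.44726e-10) / ln(0.000178195)
  = -22.13088 / -8.63263 ≈ 2.56363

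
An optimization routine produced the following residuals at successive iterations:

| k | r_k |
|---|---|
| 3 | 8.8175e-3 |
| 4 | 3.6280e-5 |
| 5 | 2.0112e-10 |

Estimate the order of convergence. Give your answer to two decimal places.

2.20

p ≈ ln(r_5/r_4) / ln(r_4/r_3)
  = ln(2.0112e-10/3.6280e-5) / ln(3.6280e-5/8.8175e-3)
  = ln(5.54355e-06) / ln(0.00411454)
  = -12.10288 / -5.49323 ≈ 2.20324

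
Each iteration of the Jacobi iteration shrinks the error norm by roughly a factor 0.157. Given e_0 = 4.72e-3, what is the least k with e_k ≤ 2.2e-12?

12

After k steps, e_k ≈ 4.72e-3·0.157^k.
Need 0.157^k ≤ 2.2e-12/4.72e-3 = 4.66102e-10.
k ≥ ln(4.66102e-10)/ln(0.157) = -21.4866/-1.85151 = 11.605.
Smallest integer k = 12.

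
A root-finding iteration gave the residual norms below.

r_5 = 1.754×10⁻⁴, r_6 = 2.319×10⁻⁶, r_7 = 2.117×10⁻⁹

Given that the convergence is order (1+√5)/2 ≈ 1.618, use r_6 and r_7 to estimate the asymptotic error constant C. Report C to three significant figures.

C ≈ r_7 / r_6^1.618
  = 2.117×10⁻⁹ / (2.319×10⁻⁶)^1.618
  = 2.117×10⁻⁹ / 7.63935e-10 ≈ 2.7712

2.77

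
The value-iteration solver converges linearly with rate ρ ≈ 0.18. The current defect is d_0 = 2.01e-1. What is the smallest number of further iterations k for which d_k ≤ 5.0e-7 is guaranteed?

After k steps, d_k ≈ 2.01e-1·0.18^k.
Need 0.18^k ≤ 5.0e-7/2.01e-1 = 2.48756e-06.
k ≥ ln(2.48756e-06)/ln(0.18) = -12.9042/-1.71480 = 7.525.
Smallest integer k = 8.

8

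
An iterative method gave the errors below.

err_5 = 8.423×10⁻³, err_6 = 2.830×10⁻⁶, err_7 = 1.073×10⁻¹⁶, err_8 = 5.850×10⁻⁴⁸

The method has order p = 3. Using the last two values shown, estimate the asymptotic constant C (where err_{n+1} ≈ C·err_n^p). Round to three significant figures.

C ≈ err_8 / err_7^3
  = 5.850×10⁻⁴⁸ / (1.073×10⁻¹⁶)^3
  = 5.850×10⁻⁴⁸ / 1.23538e-48 ≈ 4.7354

4.74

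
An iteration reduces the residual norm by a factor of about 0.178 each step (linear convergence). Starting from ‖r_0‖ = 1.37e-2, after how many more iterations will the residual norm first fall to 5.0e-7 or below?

6

After k steps, ‖r_k‖ ≈ 1.37e-2·0.178^k.
Need 0.178^k ≤ 5.0e-7/1.37e-2 = 3.64964e-05.
k ≥ ln(3.64964e-05)/ln(0.178) = -10.2183/-1.72597 = 5.920.
Smallest integer k = 6.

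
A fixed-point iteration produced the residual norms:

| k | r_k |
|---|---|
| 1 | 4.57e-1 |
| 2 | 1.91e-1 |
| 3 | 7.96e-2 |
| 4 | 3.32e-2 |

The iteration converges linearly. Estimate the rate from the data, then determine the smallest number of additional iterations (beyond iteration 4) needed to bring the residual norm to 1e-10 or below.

23

Rate ρ ≈ r_4/r_3 = 3.32e-2/7.96e-2 = 0.4171.
After j more steps, r_{4+j} ≈ 3.32e-2·ρ^j; need ρ^j ≤ 1e-10/3.32e-2 = 3.01205e-09.
j ≥ ln(3.01205e-09)/ln(0.4171) = -19.6206/-0.87443 = 22.438.
So 23 more iterations are needed.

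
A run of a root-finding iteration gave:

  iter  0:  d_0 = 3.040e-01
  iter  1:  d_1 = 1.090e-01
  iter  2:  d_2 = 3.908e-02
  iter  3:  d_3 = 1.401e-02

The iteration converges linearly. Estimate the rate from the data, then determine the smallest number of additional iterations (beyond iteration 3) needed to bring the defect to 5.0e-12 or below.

Rate ρ ≈ d_3/d_2 = 1.401e-02/3.908e-02 = 0.3585.
After j more steps, d_{3+j} ≈ 1.401e-02·ρ^j; need ρ^j ≤ 5.0e-12/1.401e-02 = 3.56888e-10.
j ≥ ln(3.56888e-10)/ln(0.3585) = -21.7536/-1.02583 = 21.206.
So 22 more iterations are needed.

22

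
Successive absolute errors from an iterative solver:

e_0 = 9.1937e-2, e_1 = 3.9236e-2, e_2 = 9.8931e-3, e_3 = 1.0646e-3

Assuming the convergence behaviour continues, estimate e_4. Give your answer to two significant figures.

2.9e-5

First estimate the order: p ≈ ln(e_3/e_2) / ln(e_2/e_1) = ln(1.0646e-3/9.8931e-3)/ln(9.8931e-3/3.9236e-2) = ln(0.10761)/ln(0.252143) ≈ 1.6180.
Then e_4 ≈ e_3·(e_3/e_2)^p = 1.0646e-3·(0.10761)^1.6180 = 1.0646e-3·0.0271355 ≈ 2.889e-05.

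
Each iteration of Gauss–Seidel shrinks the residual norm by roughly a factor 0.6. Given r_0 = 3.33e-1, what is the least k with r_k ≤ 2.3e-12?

After k steps, r_k ≈ 3.33e-1·0.6^k.
Need 0.6^k ≤ 2.3e-12/3.33e-1 = 6.90691e-12.
k ≥ ln(6.90691e-12)/ln(0.6) = -25.6985/-0.51083 = 50.307.
Smallest integer k = 51.

51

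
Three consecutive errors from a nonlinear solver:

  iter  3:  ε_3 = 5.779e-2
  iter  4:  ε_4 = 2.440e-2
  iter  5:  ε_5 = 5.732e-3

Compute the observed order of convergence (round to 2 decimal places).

p ≈ ln(ε_5/ε_4) / ln(ε_4/ε_3)
  = ln(5.732e-3/2.440e-2) / ln(2.440e-2/5.779e-2)
  = ln(0.234918) / ln(0.422218)
  = -1.44852 / -0.86223 ≈ 1.67997

1.68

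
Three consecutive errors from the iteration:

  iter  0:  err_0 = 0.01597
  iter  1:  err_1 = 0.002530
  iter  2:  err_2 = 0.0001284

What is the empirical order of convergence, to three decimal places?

1.618

p ≈ ln(err_2/err_1) / ln(err_1/err_0)
  = ln(0.0001284/0.002530) / ln(0.002530/0.01597)
  = ln(0.050751) / ln(0.158422)
  = -2.980824 / -1.842493 ≈ 1.617821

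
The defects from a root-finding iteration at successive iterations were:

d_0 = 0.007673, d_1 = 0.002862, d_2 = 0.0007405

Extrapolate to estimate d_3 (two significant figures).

First estimate the order: p ≈ ln(d_2/d_1) / ln(d_1/d_0) = ln(0.0007405/0.002862)/ln(0.002862/0.007673) = ln(0.258735)/ln(0.372996) ≈ 1.3709.
Then d_3 ≈ d_2·(d_2/d_1)^p = 0.0007405·(0.258735)^1.3709 = 0.0007405·0.156705 ≈ 0.000116.

1.2e-4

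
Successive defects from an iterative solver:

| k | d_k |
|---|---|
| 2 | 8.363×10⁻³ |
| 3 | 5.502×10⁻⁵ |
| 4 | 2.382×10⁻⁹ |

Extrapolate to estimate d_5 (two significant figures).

4.5e-18

First estimate the order: p ≈ ln(d_4/d_3) / ln(d_3/d_2) = ln(2.382×10⁻⁹/5.502×10⁻⁵)/ln(5.502×10⁻⁵/8.363×10⁻³) = ln(4.32933e-05)/ln(0.00657898) ≈ 2.0000.
Then d_5 ≈ d_4·(d_4/d_3)^p = 2.382×10⁻⁹·(4.32933e-05)^2.0000 = 2.382×10⁻⁹·1.87431e-09 ≈ 4.465e-18.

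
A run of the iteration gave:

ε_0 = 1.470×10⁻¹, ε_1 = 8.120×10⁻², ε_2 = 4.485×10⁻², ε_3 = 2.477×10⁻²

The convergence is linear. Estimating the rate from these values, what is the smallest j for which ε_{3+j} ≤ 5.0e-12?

38

Rate ρ ≈ ε_3/ε_2 = 2.477×10⁻²/4.485×10⁻² = 0.5523.
After j more steps, ε_{3+j} ≈ 2.477×10⁻²·ρ^j; need ρ^j ≤ 5.0e-12/2.477×10⁻² = 2.01857e-10.
j ≥ ln(2.01857e-10)/ln(0.5523) = -22.3235/-0.59366 = 37.603.
So 38 more iterations are needed.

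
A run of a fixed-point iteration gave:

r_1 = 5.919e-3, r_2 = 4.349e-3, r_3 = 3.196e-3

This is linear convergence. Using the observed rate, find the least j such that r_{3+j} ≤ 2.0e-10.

Rate ρ ≈ r_3/r_2 = 3.196e-3/4.349e-3 = 0.7349.
After j more steps, r_{3+j} ≈ 3.196e-3·ρ^j; need ρ^j ≤ 2.0e-10/3.196e-3 = 6.25782e-08.
j ≥ ln(6.25782e-08)/ln(0.7349) = -16.5868/-0.30802 = 53.850.
So 54 more iterations are needed.

54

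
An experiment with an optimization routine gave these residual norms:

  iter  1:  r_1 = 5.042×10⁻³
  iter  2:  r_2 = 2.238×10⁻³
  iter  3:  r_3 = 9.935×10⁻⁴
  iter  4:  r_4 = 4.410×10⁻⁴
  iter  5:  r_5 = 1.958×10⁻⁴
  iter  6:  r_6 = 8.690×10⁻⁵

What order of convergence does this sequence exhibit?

Consecutive ratios: r_6/r_5 = 8.690×10⁻⁵/1.958×10⁻⁴ = 0.44382, r_5/r_4 = 1.958×10⁻⁴/4.410×10⁻⁴ = 0.443991.
p ≈ ln(0.44382)/ln(0.443991) = -0.8123/-0.8120 ≈ 1.00.
So the convergence is linear (order 1).

1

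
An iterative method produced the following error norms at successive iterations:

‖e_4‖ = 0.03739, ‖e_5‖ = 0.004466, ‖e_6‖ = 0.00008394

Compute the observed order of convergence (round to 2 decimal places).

1.87

p ≈ ln(‖e_6‖/‖e_5‖) / ln(‖e_5‖/‖e_4‖)
  = ln(0.00008394/0.004466) / ln(0.004466/0.03739)
  = ln(0.0187953) / ln(0.119444)
  = -3.97415 / -2.12491 ≈ 1.87027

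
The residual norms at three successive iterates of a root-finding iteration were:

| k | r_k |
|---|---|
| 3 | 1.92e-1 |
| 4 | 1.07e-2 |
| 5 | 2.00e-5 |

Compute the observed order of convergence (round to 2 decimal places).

p ≈ ln(r_5/r_4) / ln(r_4/r_3)
  = ln(2.00e-5/1.07e-2) / ln(1.07e-2/1.92e-1)
  = ln(0.00186916) / ln(0.0557292)
  = -6.28227 / -2.88725 ≈ 2.17587

2.18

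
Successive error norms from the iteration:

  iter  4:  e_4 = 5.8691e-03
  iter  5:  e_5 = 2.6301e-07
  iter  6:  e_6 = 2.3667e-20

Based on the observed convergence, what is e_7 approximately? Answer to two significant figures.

1.7e-59

First estimate the order: p ≈ ln(e_6/e_5) / ln(e_5/e_4) = ln(2.3667e-20/2.6301e-07)/ln(2.6301e-07/5.8691e-03) = ln(8.99852e-14)/ln(4.48127e-05) ≈ 3.0000.
Then e_7 ≈ e_6·(e_6/e_5)^p = 2.3667e-20·(8.99852e-14)^3.0000 = 2.3667e-20·7.2864e-40 ≈ 1.724e-59.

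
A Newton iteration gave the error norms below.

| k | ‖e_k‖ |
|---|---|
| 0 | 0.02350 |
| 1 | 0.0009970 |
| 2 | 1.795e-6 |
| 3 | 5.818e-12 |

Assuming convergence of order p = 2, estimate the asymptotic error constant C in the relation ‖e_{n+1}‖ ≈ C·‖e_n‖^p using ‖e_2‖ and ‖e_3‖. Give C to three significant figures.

1.81

C ≈ ‖e_3‖ / ‖e_2‖^2
  = 5.818e-12 / (1.795e-6)^2
  = 5.818e-12 / 3.22202e-12 ≈ 1.8057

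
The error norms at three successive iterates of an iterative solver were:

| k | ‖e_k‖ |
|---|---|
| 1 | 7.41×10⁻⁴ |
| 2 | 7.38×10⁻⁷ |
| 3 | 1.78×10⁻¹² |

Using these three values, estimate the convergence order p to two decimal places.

1.87

p ≈ ln(‖e_3‖/‖e_2‖) / ln(‖e_2‖/‖e_1‖)
  = ln(1.78×10⁻¹²/7.38×10⁻⁷) / ln(7.38×10⁻⁷/7.41×10⁻⁴)
  = ln(2.41192e-06) / ln(0.000995951)
  = -12.93509 / -6.91181 ≈ 1.87145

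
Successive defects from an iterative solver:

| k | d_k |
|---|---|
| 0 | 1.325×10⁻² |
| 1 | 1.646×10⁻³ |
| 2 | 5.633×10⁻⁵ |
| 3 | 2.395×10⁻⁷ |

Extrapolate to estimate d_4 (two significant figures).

3.5e-11

First estimate the order: p ≈ ln(d_3/d_2) / ln(d_2/d_1) = ln(2.395×10⁻⁷/5.633×10⁻⁵)/ln(5.633×10⁻⁵/1.646×10⁻³) = ln(0.00425173)/ln(0.0342224) ≈ 1.6180.
Then d_4 ≈ d_3·(d_3/d_2)^p = 2.395×10⁻⁷·(0.00425173)^1.6180 = 2.395×10⁻⁷·0.000145552 ≈ 3.486e-11.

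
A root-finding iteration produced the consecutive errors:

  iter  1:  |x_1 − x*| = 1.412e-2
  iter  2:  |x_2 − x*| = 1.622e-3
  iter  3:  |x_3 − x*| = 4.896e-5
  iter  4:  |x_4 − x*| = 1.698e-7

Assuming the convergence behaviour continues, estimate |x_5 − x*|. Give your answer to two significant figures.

First estimate the order: p ≈ ln(|x_4 − x*|/|x_3 − x*|) / ln(|x_3 − x*|/|x_2 − x*|) = ln(1.698e-7/4.896e-5)/ln(4.896e-5/1.622e-3) = ln(0.00346814)/ln(0.030185) ≈ 1.6181.
Then |x_5 − x*| ≈ |x_4 − x*|·(|x_4 − x*|/|x_3 − x*|)^p = 1.698e-7·(0.00346814)^1.6181 = 1.698e-7·0.000104624 ≈ 1.777e-11.

1.8e-11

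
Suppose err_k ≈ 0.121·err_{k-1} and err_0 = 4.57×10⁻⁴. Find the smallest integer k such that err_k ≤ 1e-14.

After k steps, err_k ≈ 4.57×10⁻⁴·0.121^k.
Need 0.121^k ≤ 1e-14/4.57×10⁻⁴ = 2.18818e-11.
k ≥ ln(2.18818e-11)/ln(0.121) = -24.5454/-2.11196 = 11.622.
Smallest integer k = 12.

12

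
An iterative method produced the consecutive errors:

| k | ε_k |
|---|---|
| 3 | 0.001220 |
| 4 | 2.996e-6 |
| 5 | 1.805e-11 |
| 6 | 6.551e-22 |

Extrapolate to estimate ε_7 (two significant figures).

First estimate the order: p ≈ ln(ε_6/ε_5) / ln(ε_5/ε_4) = ln(6.551e-22/1.805e-11)/ln(1.805e-11/2.996e-6) = ln(3.62936e-11)/ln(6.0247e-06) ≈ 2.0000.
Then ε_7 ≈ ε_6·(ε_6/ε_5)^p = 6.551e-22·(3.62936e-11)^2.0000 = 6.551e-22·1.31723e-21 ≈ 8.629e-43.

8.6e-43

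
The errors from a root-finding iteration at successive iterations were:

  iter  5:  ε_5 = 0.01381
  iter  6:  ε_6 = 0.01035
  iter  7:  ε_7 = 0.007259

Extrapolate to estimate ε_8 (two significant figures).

4.7e-3

First estimate the order: p ≈ ln(ε_7/ε_6) / ln(ε_6/ε_5) = ln(0.007259/0.01035)/ln(0.01035/0.01381) = ln(0.701353)/ln(0.749457) ≈ 1.2300.
Then ε_8 ≈ ε_7·(ε_7/ε_6)^p = 0.007259·(0.701353)^1.2300 = 0.007259·0.646401 ≈ 0.004692.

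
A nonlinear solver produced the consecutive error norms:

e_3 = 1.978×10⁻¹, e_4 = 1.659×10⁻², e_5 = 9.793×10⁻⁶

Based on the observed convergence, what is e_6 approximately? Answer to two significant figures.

First estimate the order: p ≈ ln(e_5/e_4) / ln(e_4/e_3) = ln(9.793×10⁻⁶/1.659×10⁻²)/ln(1.659×10⁻²/1.978×10⁻¹) = ln(0.000590295)/ln(0.0838726) ≈ 2.9998.
Then e_6 ≈ e_5·(e_5/e_4)^p = 9.793×10⁻⁶·(0.000590295)^2.9998 = 9.793×10⁻⁶·2.05993e-10 ≈ 2.017e-15.

2.0e-15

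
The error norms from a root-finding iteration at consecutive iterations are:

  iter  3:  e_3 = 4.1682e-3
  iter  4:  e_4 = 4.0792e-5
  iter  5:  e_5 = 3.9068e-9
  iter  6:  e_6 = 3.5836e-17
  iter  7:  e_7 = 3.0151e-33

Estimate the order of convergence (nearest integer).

2

Consecutive ratios: e_7/e_6 = 3.0151e-33/3.5836e-17 = 8.41361e-17, e_6/e_5 = 3.5836e-17/3.9068e-9 = 9.17272e-09.
p ≈ ln(8.41361e-17)/ln(9.17272e-09) = -37.0141/-18.5070 ≈ 2.00.
So the convergence is quadratic (order 2).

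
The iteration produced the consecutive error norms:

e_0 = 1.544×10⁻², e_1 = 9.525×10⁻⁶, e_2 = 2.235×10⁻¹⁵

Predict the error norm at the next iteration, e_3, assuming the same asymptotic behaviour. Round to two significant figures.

2.9e-44

First estimate the order: p ≈ ln(e_2/e_1) / ln(e_1/e_0) = ln(2.235×10⁻¹⁵/9.525×10⁻⁶)/ln(9.525×10⁻⁶/1.544×10⁻²) = ln(2.34646e-10)/ln(0.000616904) ≈ 3.0001.
Then e_3 ≈ e_2·(e_2/e_1)^p = 2.235×10⁻¹⁵·(2.34646e-10)^3.0001 = 2.235×10⁻¹⁵·1.28907e-29 ≈ 2.881e-44.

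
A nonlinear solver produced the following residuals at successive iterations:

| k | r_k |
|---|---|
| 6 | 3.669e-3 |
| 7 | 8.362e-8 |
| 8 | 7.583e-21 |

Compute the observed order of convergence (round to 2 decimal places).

p ≈ ln(r_8/r_7) / ln(r_7/r_6)
  = ln(7.583e-21/8.362e-8) / ln(8.362e-8/3.669e-3)
  = ln(9.0684e-14) / ln(2.2791e-05)
  = -30.03140 / -10.68914 ≈ 2.80952

2.81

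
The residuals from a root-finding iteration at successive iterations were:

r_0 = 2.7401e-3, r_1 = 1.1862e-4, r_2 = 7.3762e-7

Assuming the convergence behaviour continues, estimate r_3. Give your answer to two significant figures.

2.0e-10

First estimate the order: p ≈ ln(r_2/r_1) / ln(r_1/r_0) = ln(7.3762e-7/1.1862e-4)/ln(1.1862e-4/2.7401e-3) = ln(0.00621834)/ln(0.0432904) ≈ 1.6180.
Then r_3 ≈ r_2·(r_2/r_1)^p = 7.3762e-7·(0.00621834)^1.6180 = 7.3762e-7·0.000269256 ≈ 1.986e-10.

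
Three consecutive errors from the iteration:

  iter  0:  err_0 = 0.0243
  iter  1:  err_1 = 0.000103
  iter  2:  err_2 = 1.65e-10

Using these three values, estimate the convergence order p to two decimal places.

2.44

p ≈ ln(err_2/err_1) / ln(err_1/err_0)
  = ln(1.65e-10/0.000103) / ln(0.000103/0.0243)
  = ln(1.60194e-06) / ln(0.00423868)
  = -13.34430 / -5.46350 ≈ 2.44245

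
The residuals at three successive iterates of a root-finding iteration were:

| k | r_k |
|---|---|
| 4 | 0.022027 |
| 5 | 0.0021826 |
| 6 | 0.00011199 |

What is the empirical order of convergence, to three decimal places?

1.285

p ≈ ln(r_6/r_5) / ln(r_5/r_4)
  = ln(0.00011199/0.0021826) / ln(0.0021826/0.022027)
  = ln(0.0513104) / ln(0.0990875)
  = -2.969862 / -2.311752 ≈ 1.284680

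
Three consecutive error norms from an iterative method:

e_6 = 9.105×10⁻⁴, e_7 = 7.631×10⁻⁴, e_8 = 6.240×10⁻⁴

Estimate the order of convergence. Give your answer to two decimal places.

1.14

p ≈ ln(e_8/e_7) / ln(e_7/e_6)
  = ln(6.240×10⁻⁴/7.631×10⁻⁴) / ln(7.631×10⁻⁴/9.105×10⁻⁴)
  = ln(0.817717) / ln(0.838111)
  = -0.20124 / -0.17660 ≈ 1.13952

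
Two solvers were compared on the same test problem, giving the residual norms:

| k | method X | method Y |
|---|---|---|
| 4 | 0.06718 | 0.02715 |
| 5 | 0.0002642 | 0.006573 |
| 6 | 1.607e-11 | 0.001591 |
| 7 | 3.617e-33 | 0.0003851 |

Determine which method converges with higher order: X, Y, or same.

X

Method X: p ≈ ln(3.617e-33/1.607e-11)/ln(1.607e-11/0.0002642) ≈ 3.00.
Method Y: p ≈ ln(0.0003851/0.001591)/ln(0.001591/0.006573) ≈ 1.00.
Method X has the higher order (≈3.0 vs ≈1.0).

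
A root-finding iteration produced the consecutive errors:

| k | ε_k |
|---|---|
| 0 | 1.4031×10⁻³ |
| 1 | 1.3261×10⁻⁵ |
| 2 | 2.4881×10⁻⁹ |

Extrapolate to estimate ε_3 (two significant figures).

First estimate the order: p ≈ ln(ε_2/ε_1) / ln(ε_1/ε_0) = ln(2.4881×10⁻⁹/1.3261×10⁻⁵)/ln(1.3261×10⁻⁵/1.4031×10⁻³) = ln(0.000187625)/ln(0.00945122) ≈ 1.8408.
Then ε_3 ≈ ε_2·(ε_2/ε_1)^p = 2.4881×10⁻⁹·(0.000187625)^1.8408 = 2.4881×10⁻⁹·1.37998e-07 ≈ 3.434e-16.

3.4e-16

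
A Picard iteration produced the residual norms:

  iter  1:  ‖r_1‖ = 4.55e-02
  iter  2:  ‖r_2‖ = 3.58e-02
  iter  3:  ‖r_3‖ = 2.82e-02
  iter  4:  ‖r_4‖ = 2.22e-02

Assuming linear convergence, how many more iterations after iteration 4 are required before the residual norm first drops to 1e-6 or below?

Rate ρ ≈ ‖r_4‖/‖r_3‖ = 2.22e-02/2.82e-02 = 0.7872.
After j more steps, ‖r_{4+j}‖ ≈ 2.22e-02·ρ^j; need ρ^j ≤ 1e-6/2.22e-02 = 4.5045e-05.
j ≥ ln(4.5045e-05)/ln(0.7872) = -10.0078/-0.23927 = 41.826.
So 42 more iterations are needed.

42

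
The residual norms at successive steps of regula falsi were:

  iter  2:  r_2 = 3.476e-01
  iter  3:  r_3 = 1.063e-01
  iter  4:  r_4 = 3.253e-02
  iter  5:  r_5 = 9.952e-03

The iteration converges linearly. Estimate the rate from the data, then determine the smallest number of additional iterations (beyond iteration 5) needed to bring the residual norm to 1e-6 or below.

Rate ρ ≈ r_5/r_4 = 9.952e-03/3.253e-02 = 0.3059.
After j more steps, r_{5+j} ≈ 9.952e-03·ρ^j; need ρ^j ≤ 1e-6/9.952e-03 = 0.000100482.
j ≥ ln(0.000100482)/ln(0.3059) = -9.2055/-1.18450 = 7.772.
So 8 more iterations are needed.

8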